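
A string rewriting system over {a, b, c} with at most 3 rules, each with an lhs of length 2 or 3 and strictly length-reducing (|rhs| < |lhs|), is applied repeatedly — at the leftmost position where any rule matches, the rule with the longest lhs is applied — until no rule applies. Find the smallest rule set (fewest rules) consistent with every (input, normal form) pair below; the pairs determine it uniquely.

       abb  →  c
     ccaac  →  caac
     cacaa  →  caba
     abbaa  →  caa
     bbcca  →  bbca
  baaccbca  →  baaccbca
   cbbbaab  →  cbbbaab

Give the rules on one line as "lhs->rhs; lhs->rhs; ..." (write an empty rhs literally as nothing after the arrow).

  | abb => c
  | ccaac => caac
  | cacaa => caba
  | abbaa => caa

abb->c; aca->ab; cca->ca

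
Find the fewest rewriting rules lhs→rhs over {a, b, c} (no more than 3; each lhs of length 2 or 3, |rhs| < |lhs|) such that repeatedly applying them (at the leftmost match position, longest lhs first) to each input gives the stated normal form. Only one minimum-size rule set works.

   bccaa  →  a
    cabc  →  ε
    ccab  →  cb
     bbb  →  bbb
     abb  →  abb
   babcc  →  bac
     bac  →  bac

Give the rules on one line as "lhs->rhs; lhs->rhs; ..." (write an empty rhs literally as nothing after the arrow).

bc->; ca->

  | bccaa => caa => a
  | cabc => bc => ε
  | ccab => cb
  | bbb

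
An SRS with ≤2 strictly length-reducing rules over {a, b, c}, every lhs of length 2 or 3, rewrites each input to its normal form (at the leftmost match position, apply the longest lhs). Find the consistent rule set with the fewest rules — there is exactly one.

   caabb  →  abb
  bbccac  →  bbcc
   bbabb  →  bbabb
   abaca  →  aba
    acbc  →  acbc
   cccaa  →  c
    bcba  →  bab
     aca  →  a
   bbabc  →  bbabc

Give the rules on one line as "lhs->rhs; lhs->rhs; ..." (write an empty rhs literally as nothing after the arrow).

ca->; cba->ab

  | caabb => abb
  | bbccac => bbcc
  | bbabb
  | abaca => aba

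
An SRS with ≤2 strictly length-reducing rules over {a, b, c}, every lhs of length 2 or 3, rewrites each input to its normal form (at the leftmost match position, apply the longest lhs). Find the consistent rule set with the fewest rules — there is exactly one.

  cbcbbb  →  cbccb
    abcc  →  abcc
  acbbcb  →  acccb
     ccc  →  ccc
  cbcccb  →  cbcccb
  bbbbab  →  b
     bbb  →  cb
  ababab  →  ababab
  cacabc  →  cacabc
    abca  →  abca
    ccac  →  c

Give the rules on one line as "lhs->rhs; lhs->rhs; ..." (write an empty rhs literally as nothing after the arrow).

  | cbcbbb => cbccb
  | abcc
  | acbbcb => acccb
  | ccc

bb->c; cca->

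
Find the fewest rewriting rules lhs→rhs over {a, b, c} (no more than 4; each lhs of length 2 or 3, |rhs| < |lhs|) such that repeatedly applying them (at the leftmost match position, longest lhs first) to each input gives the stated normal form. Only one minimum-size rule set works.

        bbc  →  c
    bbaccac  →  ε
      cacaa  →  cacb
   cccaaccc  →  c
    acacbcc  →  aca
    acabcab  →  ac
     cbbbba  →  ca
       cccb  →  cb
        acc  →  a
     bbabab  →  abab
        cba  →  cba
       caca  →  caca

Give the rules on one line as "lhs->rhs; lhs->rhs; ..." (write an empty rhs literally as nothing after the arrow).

  | bbc => c
  | bbaccac => accac => aac => bc => ε
  | cacaa => cacb
  | cccaaccc => caaccc => cbccc => ccc => c

aa->b; bb->; bc->; cc->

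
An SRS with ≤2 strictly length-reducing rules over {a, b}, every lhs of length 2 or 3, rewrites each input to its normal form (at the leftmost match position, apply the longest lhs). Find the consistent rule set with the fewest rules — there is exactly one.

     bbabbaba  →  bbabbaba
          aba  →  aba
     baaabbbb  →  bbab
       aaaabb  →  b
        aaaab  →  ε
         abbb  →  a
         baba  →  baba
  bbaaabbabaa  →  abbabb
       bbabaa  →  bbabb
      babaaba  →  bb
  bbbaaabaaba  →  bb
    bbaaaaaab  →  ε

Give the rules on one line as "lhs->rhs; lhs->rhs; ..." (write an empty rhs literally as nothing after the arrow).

  | bbabbaba
  | aba
  | baaabbbb => bbabbbb => bbab
  | aaaabb => baabb => bbbb => b

aa->b; bbb->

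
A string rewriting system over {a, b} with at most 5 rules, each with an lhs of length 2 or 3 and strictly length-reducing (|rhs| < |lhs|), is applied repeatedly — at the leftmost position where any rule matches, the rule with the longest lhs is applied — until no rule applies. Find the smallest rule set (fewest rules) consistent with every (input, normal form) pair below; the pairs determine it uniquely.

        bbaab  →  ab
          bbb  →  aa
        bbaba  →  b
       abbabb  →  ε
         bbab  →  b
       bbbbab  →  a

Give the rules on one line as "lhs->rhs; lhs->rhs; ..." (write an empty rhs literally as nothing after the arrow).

abb->; ba->b; bba->; bbb->aa

  | bbaab => ab
  | bbb => aa
  | bbaba => ba => b
  | abbabb => abb => ε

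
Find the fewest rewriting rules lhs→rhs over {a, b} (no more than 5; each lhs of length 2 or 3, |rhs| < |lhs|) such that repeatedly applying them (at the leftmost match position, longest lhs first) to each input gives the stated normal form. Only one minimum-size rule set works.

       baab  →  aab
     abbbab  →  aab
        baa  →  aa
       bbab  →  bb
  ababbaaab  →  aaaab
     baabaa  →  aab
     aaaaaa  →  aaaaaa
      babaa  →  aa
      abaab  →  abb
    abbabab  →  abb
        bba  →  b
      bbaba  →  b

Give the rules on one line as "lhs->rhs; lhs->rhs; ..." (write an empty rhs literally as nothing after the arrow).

  | baab => aab
  | abbbab => aab
  | baa => aa
  | bbab => bb

aba->ab; ba->; baa->aa; bbb->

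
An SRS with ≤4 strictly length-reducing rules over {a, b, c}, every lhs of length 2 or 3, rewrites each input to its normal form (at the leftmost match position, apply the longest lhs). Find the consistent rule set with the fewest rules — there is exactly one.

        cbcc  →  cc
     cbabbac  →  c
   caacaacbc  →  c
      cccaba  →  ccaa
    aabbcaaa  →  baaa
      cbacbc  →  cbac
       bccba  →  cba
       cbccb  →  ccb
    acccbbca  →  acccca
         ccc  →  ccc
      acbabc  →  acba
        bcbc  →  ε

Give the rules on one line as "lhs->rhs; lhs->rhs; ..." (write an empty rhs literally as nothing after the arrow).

  | cbcc => cc
  | cbabbac => cbaac => cbb => c
  | caacaacbc => cbaacbc => cbbbc => cbc => c
  | cccaba => ccaa

aac->b; bb->; bc->; cab->a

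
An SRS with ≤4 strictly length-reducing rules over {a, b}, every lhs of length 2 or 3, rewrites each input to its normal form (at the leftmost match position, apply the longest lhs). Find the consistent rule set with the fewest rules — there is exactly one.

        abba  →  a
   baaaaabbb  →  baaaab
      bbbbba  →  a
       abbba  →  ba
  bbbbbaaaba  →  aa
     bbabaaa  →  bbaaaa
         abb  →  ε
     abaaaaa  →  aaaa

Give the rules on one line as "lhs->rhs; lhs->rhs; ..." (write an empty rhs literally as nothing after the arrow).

aba->; abb->; bab->ba; bbb->a

  | abba => a
  | baaaaabbb => baaaab
  | bbbbba => abba => a
  | abbba => ba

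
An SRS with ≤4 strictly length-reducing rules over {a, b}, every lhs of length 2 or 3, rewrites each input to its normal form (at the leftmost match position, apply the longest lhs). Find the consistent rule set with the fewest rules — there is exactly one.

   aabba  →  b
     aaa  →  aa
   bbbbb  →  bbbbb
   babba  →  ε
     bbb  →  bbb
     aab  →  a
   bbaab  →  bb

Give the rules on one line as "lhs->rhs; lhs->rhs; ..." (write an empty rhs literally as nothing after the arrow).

  | aabba => aba => b
  | aaa => aa
  | bbbbb
  | babba => bba => ab => ε

aaa->aa; ab->; aba->b; bba->ab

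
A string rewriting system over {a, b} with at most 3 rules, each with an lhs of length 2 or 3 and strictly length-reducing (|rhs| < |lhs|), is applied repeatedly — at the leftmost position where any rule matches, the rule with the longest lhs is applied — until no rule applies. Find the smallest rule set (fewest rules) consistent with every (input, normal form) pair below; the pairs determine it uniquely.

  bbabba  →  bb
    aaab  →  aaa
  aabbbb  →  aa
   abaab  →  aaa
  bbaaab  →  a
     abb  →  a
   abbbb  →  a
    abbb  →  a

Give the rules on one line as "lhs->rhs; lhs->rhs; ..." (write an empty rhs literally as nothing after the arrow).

  | bbabba => bbba => bb
  | aaab => aaa
  | aabbbb => aabbb => aabb => aab => aa
  | abaab => aaab => aaa

ab->a; ba->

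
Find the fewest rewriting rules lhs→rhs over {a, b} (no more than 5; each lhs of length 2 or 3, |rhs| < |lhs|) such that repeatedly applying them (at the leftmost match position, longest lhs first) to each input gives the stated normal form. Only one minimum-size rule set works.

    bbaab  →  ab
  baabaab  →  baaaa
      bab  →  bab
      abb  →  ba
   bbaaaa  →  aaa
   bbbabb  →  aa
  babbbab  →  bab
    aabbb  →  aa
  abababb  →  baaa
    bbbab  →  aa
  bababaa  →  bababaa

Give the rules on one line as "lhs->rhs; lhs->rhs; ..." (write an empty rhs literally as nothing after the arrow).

  | bbaab => ab
  | baabaab => baaaab => baaaa
  | bab
  | abb => ba

aab->aa; abb->ba; bba->; bbb->a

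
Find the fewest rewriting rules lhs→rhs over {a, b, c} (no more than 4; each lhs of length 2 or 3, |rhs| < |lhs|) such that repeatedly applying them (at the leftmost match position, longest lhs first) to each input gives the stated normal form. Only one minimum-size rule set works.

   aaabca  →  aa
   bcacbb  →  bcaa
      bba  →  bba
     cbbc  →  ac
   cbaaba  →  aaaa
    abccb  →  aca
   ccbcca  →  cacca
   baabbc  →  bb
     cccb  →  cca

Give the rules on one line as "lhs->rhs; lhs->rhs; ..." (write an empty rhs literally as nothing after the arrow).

  | aaabca => aaaca => aba => aa
  | bcacbb => bcaab => bcaa
  | bba
  | cbbc => abc => ac

aac->b; ab->a; cb->a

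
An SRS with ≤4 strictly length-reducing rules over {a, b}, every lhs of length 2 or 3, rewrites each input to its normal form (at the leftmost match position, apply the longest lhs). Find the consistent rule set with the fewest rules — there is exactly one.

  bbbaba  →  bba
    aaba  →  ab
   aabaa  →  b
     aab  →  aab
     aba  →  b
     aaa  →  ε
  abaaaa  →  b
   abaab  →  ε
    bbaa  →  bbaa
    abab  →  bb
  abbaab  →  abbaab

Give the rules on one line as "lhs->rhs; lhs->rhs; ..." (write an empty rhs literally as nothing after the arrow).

aaa->; aba->b; bab->

  | bbbaba => bba
  | aaba => ab
  | aabaa => aba => b
  | aab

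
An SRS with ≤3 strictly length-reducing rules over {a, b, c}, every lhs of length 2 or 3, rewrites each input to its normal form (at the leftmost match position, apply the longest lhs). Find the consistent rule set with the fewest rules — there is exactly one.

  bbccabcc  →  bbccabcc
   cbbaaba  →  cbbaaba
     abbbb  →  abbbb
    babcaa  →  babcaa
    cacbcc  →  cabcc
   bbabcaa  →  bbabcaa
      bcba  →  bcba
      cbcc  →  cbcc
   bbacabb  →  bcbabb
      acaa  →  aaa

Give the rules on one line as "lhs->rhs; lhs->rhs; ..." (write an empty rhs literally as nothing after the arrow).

  | bbccabcc
  | cbbaaba
  | abbbb
  | babcaa

ac->a; bac->cb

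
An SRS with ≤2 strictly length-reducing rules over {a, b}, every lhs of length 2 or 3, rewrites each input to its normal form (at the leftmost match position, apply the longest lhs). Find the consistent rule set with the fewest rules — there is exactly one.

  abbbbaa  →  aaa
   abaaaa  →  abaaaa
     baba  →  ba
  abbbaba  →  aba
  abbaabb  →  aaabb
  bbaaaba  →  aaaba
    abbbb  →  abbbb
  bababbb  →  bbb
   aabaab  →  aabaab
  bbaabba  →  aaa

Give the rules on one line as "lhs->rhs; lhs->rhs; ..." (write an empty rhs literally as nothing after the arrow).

  | abbbbaa => abbaa => aaa
  | abaaaa
  | baba => ba
  | abbbaba => ababa => aba

bab->b; bba->a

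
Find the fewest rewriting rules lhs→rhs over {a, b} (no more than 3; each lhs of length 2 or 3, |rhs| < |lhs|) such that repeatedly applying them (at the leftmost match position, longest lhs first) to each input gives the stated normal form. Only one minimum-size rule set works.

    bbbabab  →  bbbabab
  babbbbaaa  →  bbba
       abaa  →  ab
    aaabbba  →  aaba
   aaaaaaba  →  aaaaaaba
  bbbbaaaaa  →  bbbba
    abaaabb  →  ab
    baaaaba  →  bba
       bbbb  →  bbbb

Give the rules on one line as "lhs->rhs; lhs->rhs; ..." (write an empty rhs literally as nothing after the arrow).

  | bbbabab
  | babbbbaaa => bbbaaa => bbba
  | abaa => ab
  | aaabbba => aaba

abb->; baa->b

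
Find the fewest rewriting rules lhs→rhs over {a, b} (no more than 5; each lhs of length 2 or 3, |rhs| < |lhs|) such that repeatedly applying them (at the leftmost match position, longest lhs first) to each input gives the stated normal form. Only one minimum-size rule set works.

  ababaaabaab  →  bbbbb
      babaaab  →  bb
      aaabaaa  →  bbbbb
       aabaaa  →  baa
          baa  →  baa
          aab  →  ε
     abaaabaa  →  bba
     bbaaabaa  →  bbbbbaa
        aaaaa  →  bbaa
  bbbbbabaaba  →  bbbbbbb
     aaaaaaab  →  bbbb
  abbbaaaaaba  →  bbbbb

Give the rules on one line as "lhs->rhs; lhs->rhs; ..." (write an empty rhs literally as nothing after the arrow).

  | ababaaabaab => bbaaabaab => bbbbbaab => bbbbbab => bbbbb
  | babaaab => bbaab => bbab => bb
  | aaabaaa => bbbaaa => bbbbb
  | aabaaa => abaaa => baa

aaa->bb; aab->ab; ab->; aba->b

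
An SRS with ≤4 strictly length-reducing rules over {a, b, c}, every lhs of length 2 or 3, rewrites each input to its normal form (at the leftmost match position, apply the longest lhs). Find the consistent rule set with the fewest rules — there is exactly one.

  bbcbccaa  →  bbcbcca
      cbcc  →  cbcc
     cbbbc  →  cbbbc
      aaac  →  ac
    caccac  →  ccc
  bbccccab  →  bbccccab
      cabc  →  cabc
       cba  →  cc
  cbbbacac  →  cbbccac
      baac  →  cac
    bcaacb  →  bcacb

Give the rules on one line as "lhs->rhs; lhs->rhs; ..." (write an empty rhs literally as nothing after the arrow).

aa->a; acc->b; ba->c

  | bbcbccaa => bbcbcca
  | cbcc
  | cbbbc
  | aaac => aac => ac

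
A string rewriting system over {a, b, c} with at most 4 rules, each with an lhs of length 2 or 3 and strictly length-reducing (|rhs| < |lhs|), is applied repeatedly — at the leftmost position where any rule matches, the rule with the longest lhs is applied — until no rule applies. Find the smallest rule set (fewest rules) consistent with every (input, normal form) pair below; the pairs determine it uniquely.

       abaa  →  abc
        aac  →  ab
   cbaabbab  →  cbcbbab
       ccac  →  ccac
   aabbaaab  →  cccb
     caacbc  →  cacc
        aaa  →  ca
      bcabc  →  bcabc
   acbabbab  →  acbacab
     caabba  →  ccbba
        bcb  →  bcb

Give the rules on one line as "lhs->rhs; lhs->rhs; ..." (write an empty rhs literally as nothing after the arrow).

aa->c; aac->ab; abb->ac; bbc->ca

  | abaa => abc
  | aac => ab
  | cbaabbab => cbcbbab
  | ccac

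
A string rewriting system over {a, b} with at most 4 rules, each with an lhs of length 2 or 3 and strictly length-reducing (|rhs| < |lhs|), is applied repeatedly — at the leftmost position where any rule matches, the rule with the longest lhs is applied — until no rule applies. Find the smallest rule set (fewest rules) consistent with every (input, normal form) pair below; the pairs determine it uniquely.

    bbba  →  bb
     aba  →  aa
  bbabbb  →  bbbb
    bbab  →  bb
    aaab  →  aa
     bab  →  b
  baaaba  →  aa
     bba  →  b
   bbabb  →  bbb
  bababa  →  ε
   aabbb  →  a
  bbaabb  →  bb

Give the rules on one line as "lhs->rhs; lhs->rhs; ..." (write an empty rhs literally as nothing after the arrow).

  | bbba => bb
  | aba => aa
  | bbabbb => bbbb
  | bbab => bb

aab->a; ab->a; ba->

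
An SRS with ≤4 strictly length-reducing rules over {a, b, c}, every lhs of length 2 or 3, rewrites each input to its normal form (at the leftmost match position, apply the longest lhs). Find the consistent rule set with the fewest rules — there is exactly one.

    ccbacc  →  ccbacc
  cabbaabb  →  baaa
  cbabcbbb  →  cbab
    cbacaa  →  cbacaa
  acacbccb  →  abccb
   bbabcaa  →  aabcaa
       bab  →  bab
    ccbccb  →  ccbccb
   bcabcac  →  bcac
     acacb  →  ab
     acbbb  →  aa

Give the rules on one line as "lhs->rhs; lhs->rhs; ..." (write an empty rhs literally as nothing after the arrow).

acb->bb; bb->a; cab->

  | ccbacc
  | cabbaabb => baabb => baaa
  | cbabcbbb => cbabcab => cbab
  | cbacaa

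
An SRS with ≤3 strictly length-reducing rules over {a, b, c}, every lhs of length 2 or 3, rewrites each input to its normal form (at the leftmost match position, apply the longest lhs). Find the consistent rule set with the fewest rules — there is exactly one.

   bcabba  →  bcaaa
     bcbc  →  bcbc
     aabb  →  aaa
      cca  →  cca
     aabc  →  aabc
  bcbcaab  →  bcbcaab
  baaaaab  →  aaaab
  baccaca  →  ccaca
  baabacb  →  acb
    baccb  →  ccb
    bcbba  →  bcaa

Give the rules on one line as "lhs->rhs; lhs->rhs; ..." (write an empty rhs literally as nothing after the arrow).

  | bcabba => bcaaa
  | bcbc
  | aabb => aaa
  | cca

ba->; bb->a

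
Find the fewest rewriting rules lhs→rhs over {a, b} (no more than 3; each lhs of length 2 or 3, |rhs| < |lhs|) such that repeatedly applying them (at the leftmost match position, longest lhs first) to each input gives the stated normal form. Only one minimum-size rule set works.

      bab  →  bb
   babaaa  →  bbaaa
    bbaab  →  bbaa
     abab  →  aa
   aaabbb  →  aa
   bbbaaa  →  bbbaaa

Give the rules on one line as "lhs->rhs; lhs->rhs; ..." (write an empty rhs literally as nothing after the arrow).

ab->a; abb->; bab->bb

  | bab => bb
  | babaaa => bbaaa
  | bbaab => bbaa
  | abab => aab => aa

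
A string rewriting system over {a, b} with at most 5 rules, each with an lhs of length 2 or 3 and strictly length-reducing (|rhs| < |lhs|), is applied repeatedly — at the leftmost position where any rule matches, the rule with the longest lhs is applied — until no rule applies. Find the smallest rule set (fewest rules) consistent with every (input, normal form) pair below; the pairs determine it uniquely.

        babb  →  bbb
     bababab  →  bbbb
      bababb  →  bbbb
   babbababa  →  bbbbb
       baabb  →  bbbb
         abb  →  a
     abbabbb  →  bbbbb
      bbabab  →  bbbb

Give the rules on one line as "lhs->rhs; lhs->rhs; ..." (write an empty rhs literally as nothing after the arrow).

  | babb => bbb
  | bababab => bbabab => bbbab => bbbb
  | bababb => bbabb => bbbb
  | babbababa => bbbababa => bbbbaba => bbbbba => bbbbb

ab->a; aba->bb; ba->b; baa->bb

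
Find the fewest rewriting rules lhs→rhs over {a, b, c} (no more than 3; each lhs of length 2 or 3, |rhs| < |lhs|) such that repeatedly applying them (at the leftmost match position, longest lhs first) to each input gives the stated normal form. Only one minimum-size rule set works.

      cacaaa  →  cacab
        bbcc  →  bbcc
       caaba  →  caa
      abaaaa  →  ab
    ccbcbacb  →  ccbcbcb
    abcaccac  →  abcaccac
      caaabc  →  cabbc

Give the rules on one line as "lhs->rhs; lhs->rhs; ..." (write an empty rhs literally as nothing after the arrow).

  | cacaaa => cacab
  | bbcc
  | caaba => caa
  | abaaaa => abaaa => abaa => aba => ab

aaa->ab; aab->a; ba->b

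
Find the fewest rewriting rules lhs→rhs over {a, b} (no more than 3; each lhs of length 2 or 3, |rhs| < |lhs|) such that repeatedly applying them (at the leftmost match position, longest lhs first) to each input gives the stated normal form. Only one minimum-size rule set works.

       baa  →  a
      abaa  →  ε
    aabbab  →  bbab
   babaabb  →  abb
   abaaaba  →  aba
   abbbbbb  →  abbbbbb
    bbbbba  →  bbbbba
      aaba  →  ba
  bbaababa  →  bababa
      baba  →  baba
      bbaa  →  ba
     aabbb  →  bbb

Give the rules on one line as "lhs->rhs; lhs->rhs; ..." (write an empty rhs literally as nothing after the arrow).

  | baa => a
  | abaa => aa => ε
  | aabbab => bbab
  | babaabb => baabb => abb

aa->; baa->a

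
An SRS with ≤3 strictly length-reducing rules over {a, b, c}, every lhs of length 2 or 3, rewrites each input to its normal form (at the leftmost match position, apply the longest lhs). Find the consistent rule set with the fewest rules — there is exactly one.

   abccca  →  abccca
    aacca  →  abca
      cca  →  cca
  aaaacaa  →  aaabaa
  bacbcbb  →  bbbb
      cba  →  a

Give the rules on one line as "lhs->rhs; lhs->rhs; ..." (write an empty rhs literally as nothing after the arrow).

ac->b; cb->

  | abccca
  | aacca => abca
  | cca
  | aaaacaa => aaabaa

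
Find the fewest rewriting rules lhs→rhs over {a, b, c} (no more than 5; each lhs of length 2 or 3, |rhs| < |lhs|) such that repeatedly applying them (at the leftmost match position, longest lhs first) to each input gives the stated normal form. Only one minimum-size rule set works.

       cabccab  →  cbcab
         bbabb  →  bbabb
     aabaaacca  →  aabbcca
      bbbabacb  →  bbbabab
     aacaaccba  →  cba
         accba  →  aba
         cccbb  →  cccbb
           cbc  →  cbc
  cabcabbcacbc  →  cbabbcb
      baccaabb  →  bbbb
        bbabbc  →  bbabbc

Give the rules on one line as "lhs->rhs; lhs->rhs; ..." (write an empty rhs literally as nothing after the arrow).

aaa->b; aac->; abc->b; ac->a

  | cabccab => cbcab
  | bbabb
  | aabaaacca => aabbcca
  | bbbabacb => bbbabab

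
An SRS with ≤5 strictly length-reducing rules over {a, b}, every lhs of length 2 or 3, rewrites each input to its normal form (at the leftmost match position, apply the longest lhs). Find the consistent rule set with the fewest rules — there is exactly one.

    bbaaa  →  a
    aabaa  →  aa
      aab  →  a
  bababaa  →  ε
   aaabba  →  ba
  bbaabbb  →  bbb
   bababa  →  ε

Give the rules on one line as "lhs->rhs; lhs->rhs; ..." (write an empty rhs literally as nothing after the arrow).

  | bbaaa => abaa => a
  | aabaa => aa
  | aab => a
  | bababaa => bbaa => aba => ε

aaa->a; ab->; aba->; bba->ab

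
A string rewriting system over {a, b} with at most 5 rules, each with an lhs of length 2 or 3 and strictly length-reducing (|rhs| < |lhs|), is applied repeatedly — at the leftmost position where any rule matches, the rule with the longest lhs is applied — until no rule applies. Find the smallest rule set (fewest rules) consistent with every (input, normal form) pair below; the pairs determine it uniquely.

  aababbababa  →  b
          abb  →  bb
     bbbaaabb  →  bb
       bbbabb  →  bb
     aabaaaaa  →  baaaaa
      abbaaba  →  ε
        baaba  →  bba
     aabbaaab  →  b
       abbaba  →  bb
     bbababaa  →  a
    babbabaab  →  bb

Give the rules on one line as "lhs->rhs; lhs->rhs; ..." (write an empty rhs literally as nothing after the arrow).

  | aababbababa => babbababa => bbbababa => abababa => baba => b
  | abb => bb
  | bbbaaabb => abaaabb => aabb => bb
  | bbbabb => ababb => bb

aab->b; ab->b; aba->; bbb->ab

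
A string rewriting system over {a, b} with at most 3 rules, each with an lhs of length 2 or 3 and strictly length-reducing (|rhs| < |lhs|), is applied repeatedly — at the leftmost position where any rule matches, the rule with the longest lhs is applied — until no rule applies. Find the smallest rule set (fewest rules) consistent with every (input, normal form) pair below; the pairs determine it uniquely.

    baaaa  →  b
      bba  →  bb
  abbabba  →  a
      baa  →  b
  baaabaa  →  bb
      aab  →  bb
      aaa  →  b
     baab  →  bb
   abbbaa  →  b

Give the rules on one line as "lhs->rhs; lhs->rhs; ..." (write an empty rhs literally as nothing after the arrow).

  | baaaa => baaa => baa => ba => b
  | bba => bb
  | abbabba => abba => a
  | baa => ba => b

aa->b; abb->; ba->b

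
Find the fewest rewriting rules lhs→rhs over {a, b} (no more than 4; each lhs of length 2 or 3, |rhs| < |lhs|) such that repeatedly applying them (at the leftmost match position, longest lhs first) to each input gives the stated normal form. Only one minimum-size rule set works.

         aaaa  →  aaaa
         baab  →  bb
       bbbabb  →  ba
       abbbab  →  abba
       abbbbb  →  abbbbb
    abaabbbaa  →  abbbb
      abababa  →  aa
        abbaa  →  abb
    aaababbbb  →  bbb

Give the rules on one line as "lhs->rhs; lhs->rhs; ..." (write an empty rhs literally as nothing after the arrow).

  | aaaa
  | baab => bb
  | bbbabb => bbab => ba
  | abbbab => abba

aab->; baa->b; bab->a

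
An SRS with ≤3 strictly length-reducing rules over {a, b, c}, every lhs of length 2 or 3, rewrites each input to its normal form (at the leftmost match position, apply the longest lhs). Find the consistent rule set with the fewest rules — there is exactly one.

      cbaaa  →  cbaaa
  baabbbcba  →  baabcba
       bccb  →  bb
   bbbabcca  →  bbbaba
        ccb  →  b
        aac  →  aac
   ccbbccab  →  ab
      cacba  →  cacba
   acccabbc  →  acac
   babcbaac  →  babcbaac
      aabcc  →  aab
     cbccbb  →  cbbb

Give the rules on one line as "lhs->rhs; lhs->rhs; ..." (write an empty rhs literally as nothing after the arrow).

bbc->c; cc->

  | cbaaa
  | baabbbcba => baabcba
  | bccb => bb
  | bbbabcca => bbbaba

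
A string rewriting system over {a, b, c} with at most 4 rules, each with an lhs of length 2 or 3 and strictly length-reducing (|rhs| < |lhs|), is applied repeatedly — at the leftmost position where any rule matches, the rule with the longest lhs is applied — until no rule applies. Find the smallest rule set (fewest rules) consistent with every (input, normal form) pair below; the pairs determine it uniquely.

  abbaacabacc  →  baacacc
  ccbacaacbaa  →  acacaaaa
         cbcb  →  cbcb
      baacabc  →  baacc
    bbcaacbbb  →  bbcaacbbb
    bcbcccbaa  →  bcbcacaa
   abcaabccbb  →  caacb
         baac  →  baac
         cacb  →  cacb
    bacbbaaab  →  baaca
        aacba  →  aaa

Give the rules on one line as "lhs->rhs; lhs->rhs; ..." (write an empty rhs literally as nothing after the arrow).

ab->; bba->cb; cba->a; ccb->ac

  | abbaacabacc => baacabacc => baacacc
  | ccbacaacbaa => acacaacbaa => acacaaaa
  | cbcb
  | baacabc => baacc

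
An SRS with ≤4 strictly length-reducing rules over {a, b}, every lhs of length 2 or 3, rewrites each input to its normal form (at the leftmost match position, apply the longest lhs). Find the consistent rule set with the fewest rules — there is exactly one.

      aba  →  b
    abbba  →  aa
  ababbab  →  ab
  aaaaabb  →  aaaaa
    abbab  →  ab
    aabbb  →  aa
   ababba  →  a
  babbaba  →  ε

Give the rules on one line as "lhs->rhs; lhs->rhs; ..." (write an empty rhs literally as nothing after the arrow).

aba->b; bb->; bba->; bbb->

  | aba => b
  | abbba => aa
  | ababbab => bbbab => ab
  | aaaaabb => aaaaa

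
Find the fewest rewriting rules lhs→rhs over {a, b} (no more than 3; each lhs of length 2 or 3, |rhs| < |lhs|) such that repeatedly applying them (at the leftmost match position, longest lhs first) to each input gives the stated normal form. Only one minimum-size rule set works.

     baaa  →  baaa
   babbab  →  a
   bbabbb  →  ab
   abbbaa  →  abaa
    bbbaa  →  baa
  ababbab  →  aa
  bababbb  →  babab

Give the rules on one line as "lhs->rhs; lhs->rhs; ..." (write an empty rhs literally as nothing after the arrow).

aab->ba; bb->

  | baaa
  | babbab => baab => bba => a
  | bbabbb => abbb => ab
  | abbbaa => abaa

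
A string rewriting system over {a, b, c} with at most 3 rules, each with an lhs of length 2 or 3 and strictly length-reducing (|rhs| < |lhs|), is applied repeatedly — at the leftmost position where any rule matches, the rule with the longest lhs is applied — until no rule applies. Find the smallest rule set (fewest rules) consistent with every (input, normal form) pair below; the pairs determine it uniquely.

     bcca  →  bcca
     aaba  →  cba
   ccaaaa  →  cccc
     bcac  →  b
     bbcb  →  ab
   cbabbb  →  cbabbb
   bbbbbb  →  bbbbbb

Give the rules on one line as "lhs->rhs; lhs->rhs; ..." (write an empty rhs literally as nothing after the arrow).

  | bcca
  | aaba => cba
  | ccaaaa => cccaa => cccc
  | bcac => b

aa->c; bbc->a; cac->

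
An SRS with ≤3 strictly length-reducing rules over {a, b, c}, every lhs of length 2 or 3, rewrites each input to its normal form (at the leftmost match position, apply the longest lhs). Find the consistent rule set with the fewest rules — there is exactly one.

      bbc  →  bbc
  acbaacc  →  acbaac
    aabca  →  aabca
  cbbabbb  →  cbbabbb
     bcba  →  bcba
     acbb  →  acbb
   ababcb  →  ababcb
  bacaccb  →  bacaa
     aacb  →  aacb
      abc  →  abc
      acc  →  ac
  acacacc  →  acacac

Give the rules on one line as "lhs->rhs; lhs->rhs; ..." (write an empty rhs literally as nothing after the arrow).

cc->c; ccb->a

  | bbc
  | acbaacc => acbaac
  | aabca
  | cbbabbb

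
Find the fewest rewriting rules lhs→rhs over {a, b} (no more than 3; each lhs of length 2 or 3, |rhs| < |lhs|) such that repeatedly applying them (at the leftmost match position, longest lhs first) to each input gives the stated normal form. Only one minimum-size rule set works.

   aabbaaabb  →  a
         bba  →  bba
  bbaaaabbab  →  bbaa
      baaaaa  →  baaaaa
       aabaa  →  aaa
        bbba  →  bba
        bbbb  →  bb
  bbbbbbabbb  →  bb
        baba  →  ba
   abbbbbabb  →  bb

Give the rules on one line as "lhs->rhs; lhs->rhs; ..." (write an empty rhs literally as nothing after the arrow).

ab->; bbb->bb

  | aabbaaabb => abaaabb => aaabb => aab => a
  | bba
  | bbaaaabbab => bbaaabab => bbaaab => bbaa
  | baaaaa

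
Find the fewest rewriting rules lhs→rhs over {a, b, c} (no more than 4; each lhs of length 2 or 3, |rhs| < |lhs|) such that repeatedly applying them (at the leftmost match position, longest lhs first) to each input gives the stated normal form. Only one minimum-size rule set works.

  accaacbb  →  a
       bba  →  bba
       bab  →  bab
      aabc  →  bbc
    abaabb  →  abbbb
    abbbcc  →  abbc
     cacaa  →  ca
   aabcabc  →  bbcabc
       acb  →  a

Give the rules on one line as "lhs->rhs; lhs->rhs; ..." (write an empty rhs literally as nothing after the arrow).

aa->b; bcc->c; cb->

  | accaacbb => accbcbb => accbb => acb => a
  | bba
  | bab
  | aabc => bbc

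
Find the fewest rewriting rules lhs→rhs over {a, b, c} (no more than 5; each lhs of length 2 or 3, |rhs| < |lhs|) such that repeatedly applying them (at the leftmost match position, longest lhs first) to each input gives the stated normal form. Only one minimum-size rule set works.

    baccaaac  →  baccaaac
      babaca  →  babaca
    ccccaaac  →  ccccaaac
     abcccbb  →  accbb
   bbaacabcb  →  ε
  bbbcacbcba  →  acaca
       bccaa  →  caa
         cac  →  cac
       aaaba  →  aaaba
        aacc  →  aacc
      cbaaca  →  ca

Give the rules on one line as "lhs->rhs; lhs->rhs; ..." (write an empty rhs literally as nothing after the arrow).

baa->b; bbb->b; bc->; bcb->ac

  | baccaaac
  | babaca
  | ccccaaac
  | abcccbb => accbb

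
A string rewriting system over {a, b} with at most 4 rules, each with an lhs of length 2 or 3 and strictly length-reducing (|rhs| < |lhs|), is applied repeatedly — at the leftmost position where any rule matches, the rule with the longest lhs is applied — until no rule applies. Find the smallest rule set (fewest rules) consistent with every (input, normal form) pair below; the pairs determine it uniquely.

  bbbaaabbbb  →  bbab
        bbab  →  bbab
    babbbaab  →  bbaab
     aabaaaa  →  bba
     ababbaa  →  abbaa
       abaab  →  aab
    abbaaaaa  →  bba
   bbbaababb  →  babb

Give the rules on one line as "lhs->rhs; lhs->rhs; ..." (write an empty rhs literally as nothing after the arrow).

  | bbbaaabbbb => aaaabbbb => baabbbb => baaab => bbab
  | bbab
  | babbbaab => baaaab => bbaab
  | aabaaaa => aaaaa => baaa => bba

aaa->ba; aba->a; bbb->a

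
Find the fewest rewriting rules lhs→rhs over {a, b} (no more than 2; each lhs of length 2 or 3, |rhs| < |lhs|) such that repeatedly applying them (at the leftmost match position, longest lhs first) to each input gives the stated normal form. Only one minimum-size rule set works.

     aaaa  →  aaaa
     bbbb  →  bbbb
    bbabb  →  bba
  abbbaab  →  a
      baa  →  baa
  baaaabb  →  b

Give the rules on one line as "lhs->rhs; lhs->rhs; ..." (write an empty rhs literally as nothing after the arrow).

  | aaaa
  | bbbb
  | bbabb => bbab => bba
  | abbbaab => abbaab => abaab => aaab => a

aab->; ab->a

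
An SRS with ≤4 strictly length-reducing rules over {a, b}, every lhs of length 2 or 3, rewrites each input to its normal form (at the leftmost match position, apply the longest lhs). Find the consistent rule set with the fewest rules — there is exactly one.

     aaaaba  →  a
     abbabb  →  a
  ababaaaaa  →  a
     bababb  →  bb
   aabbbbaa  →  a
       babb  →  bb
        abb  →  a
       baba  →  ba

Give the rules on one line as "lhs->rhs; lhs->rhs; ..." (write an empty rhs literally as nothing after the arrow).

  | aaaaba => aaaba => aaba => aba => aa => a
  | abbabb => ababb => aabb => abb => ab => a
  | ababaaaaa => aabaaaaa => abaaaaa => aaaaaa => aaaaa => aaaa => aaa => aa => a
  | bababb => babb => bb

aa->a; ab->a; bab->b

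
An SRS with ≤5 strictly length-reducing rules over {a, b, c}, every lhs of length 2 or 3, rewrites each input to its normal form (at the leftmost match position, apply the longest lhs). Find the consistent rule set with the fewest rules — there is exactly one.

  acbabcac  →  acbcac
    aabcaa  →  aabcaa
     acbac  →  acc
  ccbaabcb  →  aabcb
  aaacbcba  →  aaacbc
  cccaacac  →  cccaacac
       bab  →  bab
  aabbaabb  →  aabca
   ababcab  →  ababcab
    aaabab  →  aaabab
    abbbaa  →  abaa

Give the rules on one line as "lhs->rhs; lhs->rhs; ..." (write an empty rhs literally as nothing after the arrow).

bb->; bba->bc; cba->c; ccb->

  | acbabcac => acbcac
  | aabcaa
  | acbac => acc
  | ccbaabcb => aabcb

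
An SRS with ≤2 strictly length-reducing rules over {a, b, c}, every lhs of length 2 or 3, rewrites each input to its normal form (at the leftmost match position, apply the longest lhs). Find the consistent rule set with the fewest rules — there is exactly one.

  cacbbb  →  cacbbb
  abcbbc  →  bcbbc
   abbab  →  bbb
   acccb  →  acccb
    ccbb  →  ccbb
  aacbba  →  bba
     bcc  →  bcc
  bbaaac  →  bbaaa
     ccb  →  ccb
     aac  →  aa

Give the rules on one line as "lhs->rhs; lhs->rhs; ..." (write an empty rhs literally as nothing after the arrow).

aac->aa; ab->b

  | cacbbb
  | abcbbc => bcbbc
  | abbab => bbab => bbb
  | acccb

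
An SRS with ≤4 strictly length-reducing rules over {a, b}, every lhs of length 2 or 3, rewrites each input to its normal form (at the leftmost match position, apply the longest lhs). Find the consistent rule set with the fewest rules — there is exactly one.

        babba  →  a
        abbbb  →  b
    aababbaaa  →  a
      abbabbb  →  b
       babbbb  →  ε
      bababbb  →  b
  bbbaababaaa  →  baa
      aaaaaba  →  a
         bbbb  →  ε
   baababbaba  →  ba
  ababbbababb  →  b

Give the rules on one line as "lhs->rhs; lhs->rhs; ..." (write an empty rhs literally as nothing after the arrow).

  | babba => bba => a
  | abbbb => bbb => b
  | aababbaaa => aabbaaa => abaaa => aaa => a
  | abbabbb => babbb => bbb => b

aaa->a; ab->; bb->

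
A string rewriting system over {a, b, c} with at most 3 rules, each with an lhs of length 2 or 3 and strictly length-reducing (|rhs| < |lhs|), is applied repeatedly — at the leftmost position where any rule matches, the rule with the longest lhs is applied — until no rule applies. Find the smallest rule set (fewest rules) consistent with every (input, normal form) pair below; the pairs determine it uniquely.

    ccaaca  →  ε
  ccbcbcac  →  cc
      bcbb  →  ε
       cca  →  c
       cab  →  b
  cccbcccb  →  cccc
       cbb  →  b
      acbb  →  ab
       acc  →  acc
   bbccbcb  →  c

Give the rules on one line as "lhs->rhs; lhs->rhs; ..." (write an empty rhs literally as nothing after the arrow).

bb->; ca->; cb->

  | ccaaca => caca => ca => ε
  | ccbcbcac => ccbcac => ccac => cc
  | bcbb => bb => ε
  | cca => c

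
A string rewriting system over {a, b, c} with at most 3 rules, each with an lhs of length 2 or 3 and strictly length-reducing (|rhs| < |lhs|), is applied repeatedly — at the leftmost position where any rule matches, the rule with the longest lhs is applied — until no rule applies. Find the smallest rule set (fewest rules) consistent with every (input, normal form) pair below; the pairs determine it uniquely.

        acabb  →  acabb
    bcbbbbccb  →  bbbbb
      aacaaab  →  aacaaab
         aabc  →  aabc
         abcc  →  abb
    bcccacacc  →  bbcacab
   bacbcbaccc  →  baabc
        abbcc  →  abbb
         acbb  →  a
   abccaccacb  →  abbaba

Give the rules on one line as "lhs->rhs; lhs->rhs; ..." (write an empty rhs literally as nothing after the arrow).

  | acabb
  | bcbbbbccb => bbbccb => bbbbb
  | aacaaab
  | aabc

cb->; cbb->; cc->b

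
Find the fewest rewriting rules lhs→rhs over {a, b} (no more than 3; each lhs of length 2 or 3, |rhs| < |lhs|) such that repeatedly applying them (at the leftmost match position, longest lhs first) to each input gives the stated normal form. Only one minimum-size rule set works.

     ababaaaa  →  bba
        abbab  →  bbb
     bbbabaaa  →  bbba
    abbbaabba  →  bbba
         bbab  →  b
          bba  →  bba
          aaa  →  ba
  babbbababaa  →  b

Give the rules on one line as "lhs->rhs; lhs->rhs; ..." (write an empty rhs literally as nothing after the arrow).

aa->b; abb->ba; bab->

  | ababaaaa => aaaaa => baaa => bba
  | abbab => baab => bbb
  | bbbabaaa => bbaaa => bbba
  | abbbaabba => babaabba => aabba => bbba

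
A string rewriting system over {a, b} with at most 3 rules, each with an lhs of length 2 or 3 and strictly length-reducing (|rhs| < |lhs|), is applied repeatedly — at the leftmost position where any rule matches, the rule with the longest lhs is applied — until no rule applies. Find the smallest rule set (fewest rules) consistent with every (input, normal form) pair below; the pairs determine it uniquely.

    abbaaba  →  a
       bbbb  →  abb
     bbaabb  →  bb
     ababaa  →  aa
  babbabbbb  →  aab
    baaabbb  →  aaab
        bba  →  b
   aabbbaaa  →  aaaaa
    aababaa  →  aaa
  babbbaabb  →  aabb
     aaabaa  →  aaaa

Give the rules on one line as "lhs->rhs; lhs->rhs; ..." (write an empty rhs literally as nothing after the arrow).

  | abbaaba => ababa => aba => a
  | bbbb => abb
  | bbaabb => babb => bb
  | ababaa => abaa => aa

ba->; bbb->ab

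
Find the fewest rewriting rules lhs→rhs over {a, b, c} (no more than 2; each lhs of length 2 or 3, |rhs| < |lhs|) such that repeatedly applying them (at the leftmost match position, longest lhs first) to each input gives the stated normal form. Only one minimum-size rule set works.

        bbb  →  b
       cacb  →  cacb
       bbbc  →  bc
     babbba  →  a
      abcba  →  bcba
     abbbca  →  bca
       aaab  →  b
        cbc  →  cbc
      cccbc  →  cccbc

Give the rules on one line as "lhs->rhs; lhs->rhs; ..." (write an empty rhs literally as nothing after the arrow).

ab->b; bb->

  | bbb => b
  | cacb
  | bbbc => bc
  | babbba => bbbba => bba => a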